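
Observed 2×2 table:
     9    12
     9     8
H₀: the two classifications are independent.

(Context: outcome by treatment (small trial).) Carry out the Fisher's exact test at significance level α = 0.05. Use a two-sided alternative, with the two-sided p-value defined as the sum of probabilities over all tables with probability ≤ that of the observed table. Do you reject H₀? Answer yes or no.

reject H₀: no

Margins: r₁=21, r₂=17, c₁=18, c₂=20, n=38
p_obs = C(21,9)·C(17,9)/C(38,18); sum pmf over tables with pmf ≤ p_obs
p-value (two-sided) = 0.74464
At α=0.05: p ≥ α → fail to reject H₀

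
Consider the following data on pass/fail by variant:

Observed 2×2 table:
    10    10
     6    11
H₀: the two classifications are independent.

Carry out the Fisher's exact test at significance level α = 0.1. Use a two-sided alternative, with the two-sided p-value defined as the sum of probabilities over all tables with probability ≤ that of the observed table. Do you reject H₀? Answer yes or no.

Margins: r₁=20, r₂=17, c₁=16, c₂=21, n=37
p_obs = C(20,10)·C(17,6)/C(37,16); sum pmf over tables with pmf ≤ p_obs
p-value (two-sided) = 0.50847
At α=0.1: p ≥ α → fail to reject H₀

reject H₀: no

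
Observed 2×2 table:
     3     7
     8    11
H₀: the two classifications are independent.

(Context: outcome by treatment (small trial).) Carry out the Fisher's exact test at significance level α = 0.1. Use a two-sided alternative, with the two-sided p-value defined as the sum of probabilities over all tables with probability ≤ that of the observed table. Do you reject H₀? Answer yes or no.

Margins: r₁=10, r₂=19, c₁=11, c₂=18, n=29
p_obs = C(10,3)·C(19,8)/C(29,11); sum pmf over tables with pmf ≤ p_obs
p-value (two-sided) = 0.69415
At α=0.1: p ≥ α → fail to reject H₀

reject H₀: no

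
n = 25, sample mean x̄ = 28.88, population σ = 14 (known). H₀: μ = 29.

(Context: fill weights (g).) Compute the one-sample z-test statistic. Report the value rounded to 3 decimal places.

SE = σ/√n = 14/√25 = 2.8000
z = (x̄−μ₀)/SE = (28.88−29)/2.8000 = -0.0429

test statistic = -0.043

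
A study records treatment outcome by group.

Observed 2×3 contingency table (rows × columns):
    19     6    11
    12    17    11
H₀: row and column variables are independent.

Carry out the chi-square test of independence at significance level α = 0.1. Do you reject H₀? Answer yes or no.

Row totals [36, 40], col totals [31, 23, 22], n=76
χ² = (19−14.68)²/14.68 + (6−10.89)²/10.89 + (11−10.42)²/10.42 + (12−16.32)²/16.32 + (17−12.11)²/12.11 + (11−11.58)²/11.58 = 6.6494
df = 2
p-value (upper-tail) = 0.03598
At α=0.1: p < α → reject H₀

reject H₀: yes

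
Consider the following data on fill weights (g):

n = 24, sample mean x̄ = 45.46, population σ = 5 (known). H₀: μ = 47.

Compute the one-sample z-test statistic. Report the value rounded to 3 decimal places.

SE = σ/√n = 5/√24 = 1.0206
z = (x̄−μ₀)/SE = (45.46−47)/1.0206 = -1.5089

test statistic = -1.509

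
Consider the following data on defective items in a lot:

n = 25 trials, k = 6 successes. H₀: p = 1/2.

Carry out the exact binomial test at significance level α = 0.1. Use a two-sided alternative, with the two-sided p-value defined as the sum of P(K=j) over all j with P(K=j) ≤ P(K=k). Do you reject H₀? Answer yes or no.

Exact binomial: n=25, k=6, p₀=1/2=0.5000
P(X=j) = C(n,j)·p₀^j·(1−p₀)^(n−j); p = Σ P(X=j) over j with P(X=j) ≤ P(X=6)
p-value (two-sided) = 0.01463
At α=0.1: p < α → reject H₀

reject H₀: yes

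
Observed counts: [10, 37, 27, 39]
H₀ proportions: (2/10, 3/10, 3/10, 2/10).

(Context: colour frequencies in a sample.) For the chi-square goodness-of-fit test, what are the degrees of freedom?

degrees of freedom = 3

df = k − 1 = 4 − 1 = 3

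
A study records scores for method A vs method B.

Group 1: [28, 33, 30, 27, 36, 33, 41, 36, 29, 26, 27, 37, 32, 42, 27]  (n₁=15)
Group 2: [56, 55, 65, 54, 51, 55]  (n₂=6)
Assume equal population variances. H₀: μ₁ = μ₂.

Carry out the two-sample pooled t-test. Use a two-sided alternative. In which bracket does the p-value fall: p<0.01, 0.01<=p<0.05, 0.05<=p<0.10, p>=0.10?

p-value bracket: p<0.01

x̄₁=32.267, s₁=5.203, n₁=15
x̄₂=56.000, s₂=4.733, n₂=6
s_p² = [14·5.203² + 5·4.733²]/19 = 25.8386
SE = √(s_p²·(1/15+1/6)) = 2.4554
t = (32.267−56.000)/2.4554 = -9.6658
df = 19
p-value (two-sided) = 0.00000
→ bracket: p<0.01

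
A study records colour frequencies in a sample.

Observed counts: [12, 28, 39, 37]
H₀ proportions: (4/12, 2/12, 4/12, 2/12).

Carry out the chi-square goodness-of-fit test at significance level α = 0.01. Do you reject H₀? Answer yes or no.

reject H₀: yes

n = 116; E_i = n·p_i = [38.67, 19.33, 38.67, 19.33]
χ² = (12−38.67)²/38.67 + (28−19.33)²/19.33 + (39−38.67)²/38.67 + (37−19.33)²/19.33 = 38.4224
df = 3
p-value (upper-tail) = 0.00000
At α=0.01: p < α → reject H₀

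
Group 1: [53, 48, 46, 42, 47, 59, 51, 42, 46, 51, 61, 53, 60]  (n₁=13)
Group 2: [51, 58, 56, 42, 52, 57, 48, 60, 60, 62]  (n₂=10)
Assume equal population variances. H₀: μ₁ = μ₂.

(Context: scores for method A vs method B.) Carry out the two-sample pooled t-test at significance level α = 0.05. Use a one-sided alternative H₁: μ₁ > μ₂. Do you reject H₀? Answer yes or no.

x̄₁=50.692, s₁=6.382, n₁=13
x̄₂=54.600, s₂=6.275, n₂=10
s_p² = [12·6.382² + 9·6.275²]/21 = 40.1509
SE = √(s_p²·(1/13+1/10)) = 2.6653
t = (50.692−54.600)/2.6653 = -1.4662
df = 21
p-value (one-sided, H₁ greater) = 0.92129
At α=0.05: p ≥ α → fail to reject H₀

reject H₀: no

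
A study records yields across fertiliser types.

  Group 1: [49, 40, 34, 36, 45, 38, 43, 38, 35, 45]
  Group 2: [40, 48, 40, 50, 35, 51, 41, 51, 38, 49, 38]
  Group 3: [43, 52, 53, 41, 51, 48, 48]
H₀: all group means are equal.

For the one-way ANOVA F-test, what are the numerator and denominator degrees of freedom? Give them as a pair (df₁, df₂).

degrees of freedom = [2, 25]

k = 3 groups, N = 28 total
df = (k−1, N−k) = (3−1, 28−3) = (2, 25)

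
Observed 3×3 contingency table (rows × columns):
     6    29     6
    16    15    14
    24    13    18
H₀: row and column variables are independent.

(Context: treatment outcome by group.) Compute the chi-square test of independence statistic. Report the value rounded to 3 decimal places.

Row totals [41, 45, 55], col totals [46, 57, 38], n=141
χ² = (6−13.38)²/13.38 + (29−16.57)²/16.57 + (6−11.05)²/11.05 + (16−14.68)²/14.68 + (15−18.19)²/18.19 + (14−12.13)²/12.13 + (24−17.94)²/17.94 + (13−22.23)²/22.23 + (18−14.82)²/14.82 = 23.2181
df = 4

test statistic = 23.218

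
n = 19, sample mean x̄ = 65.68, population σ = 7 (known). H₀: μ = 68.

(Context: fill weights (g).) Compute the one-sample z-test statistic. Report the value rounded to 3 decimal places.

SE = σ/√n = 7/√19 = 1.6059
z = (x̄−μ₀)/SE = (65.68−68)/1.6059 = -1.4447

test statistic = -1.445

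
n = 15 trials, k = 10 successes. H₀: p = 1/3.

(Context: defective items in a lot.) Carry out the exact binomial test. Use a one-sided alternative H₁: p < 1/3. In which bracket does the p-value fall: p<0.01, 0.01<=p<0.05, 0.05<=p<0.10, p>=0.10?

p-value bracket: p>=0.10

Exact binomial: n=15, k=10, p₀=1/3=0.3333
P(X≤10) from Σ C(n,i)·p₀^i·(1−p₀)^(n−i)
p-value (one-sided, H₁ less) = 0.99819
→ bracket: p>=0.10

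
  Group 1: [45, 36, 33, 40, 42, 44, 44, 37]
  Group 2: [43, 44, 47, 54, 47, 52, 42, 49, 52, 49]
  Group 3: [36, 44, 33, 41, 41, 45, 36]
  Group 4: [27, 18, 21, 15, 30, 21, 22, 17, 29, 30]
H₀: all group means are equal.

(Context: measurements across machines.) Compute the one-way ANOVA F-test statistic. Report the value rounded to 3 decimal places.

Group means [40.12, 47.90, 39.43, 23.00], grand mean 37.314
SSB = Σnᵢ(x̄ᵢ−x̄)² = 3264.054; SSW = ΣΣ(x−x̄ᵢ)² = 689.489
MSB = 3264.054/3 = 1088.0179; MSW = 689.489/31 = 22.2416
F = MSB/MSW = 48.9182
df = (3, 31)

test statistic = 48.918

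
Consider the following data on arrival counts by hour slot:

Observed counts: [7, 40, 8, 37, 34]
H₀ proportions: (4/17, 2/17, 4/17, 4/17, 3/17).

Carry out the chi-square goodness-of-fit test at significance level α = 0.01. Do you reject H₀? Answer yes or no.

reject H₀: yes

n = 126; E_i = n·p_i = [29.65, 14.82, 29.65, 29.65, 22.24]
χ² = (7−29.65)²/29.65 + (40−14.82)²/14.82 + (8−29.65)²/29.65 + (37−29.65)²/29.65 + (34−22.24)²/22.24 = 83.9140
df = 4
p-value (upper-tail) = 0.00000
At α=0.01: p < α → reject H₀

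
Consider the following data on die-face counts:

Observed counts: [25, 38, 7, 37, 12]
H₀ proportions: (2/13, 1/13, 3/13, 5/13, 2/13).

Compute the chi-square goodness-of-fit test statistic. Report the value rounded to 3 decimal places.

n = 119; E_i = n·p_i = [18.31, 9.15, 27.46, 45.77, 18.31]
χ² = (25−18.31)²/18.31 + (38−9.15)²/9.15 + (7−27.46)²/27.46 + (37−45.77)²/45.77 + (12−18.31)²/18.31 = 112.4473
df = 4

test statistic = 112.447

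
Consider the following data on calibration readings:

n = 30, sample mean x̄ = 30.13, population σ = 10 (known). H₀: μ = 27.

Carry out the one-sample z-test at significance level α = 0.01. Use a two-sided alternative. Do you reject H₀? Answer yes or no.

reject H₀: no

SE = σ/√n = 10/√30 = 1.8257
z = (x̄−μ₀)/SE = (30.13−27)/1.8257 = 1.7144
p-value (two-sided) = 0.08646
At α=0.01: p ≥ α → fail to reject H₀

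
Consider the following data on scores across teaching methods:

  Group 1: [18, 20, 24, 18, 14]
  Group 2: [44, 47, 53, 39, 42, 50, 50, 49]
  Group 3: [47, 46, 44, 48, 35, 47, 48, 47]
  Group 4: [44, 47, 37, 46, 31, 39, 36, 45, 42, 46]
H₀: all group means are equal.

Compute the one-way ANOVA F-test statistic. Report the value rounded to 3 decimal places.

Group means [18.80, 46.75, 45.25, 41.30], grand mean 40.097
SSB = Σnᵢ(x̄ᵢ−x̄)² = 2848.810; SSW = ΣΣ(x−x̄ᵢ)² = 595.900
MSB = 2848.810/3 = 949.6032; MSW = 595.900/27 = 22.0704
F = MSB/MSW = 43.0262
df = (3, 27)

test statistic = 43.026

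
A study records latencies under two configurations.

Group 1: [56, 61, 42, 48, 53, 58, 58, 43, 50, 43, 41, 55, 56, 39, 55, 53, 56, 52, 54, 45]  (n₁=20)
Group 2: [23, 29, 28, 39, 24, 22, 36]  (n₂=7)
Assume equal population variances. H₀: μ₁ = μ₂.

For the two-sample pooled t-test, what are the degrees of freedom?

df = n₁ + n₂ − 2 = 20 + 7 − 2 = 25

degrees of freedom = 25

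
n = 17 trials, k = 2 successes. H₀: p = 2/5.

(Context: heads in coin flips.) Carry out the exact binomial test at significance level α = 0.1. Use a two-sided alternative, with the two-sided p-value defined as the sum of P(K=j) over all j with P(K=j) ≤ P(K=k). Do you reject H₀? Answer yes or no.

reject H₀: yes

Exact binomial: n=17, k=2, p₀=2/5=0.4000
P(X=j) = C(n,j)·p₀^j·(1−p₀)^(n−j); p = Σ P(X=j) over j with P(X=j) ≤ P(X=2)
p-value (two-sided) = 0.02291
At α=0.1: p < α → reject H₀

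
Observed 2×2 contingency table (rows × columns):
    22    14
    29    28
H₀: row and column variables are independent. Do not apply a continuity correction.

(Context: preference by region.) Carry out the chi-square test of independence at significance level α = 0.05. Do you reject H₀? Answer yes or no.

reject H₀: no

Row totals [36, 57], col totals [51, 42], n=93
χ² = (22−19.74)²/19.74 + (14−16.26)²/16.26 + (29−31.26)²/31.26 + (28−25.74)²/25.74 = 0.9331
df = 1
p-value (upper-tail) = 0.33406
At α=0.05: p ≥ α → fail to reject H₀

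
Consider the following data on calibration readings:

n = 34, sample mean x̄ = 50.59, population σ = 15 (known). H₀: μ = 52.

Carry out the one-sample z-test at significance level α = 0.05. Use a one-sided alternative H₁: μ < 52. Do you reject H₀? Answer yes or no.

reject H₀: no

SE = σ/√n = 15/√34 = 2.5725
z = (x̄−μ₀)/SE = (50.59−52)/2.5725 = -0.5481
p-value (one-sided, H₁ less) = 0.29181
At α=0.05: p ≥ α → fail to reject H₀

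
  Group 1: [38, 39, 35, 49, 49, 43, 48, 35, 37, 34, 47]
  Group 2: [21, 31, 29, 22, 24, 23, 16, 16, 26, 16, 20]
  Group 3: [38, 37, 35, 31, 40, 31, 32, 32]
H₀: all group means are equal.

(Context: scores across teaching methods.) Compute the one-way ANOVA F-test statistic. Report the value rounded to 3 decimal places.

test statistic = 38.655

Group means [41.27, 22.18, 34.50], grand mean 32.467
SSB = Σnᵢ(x̄ᵢ−x̄)² = 2049.648; SSW = ΣΣ(x−x̄ᵢ)² = 715.818
MSB = 2049.648/2 = 1024.8242; MSW = 715.818/27 = 26.5118
F = MSB/MSW = 38.6554
df = (2, 27)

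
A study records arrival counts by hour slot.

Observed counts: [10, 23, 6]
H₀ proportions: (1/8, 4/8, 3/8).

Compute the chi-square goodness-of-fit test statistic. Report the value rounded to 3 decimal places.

test statistic = 11.103

n = 39; E_i = n·p_i = [4.88, 19.50, 14.62]
χ² = (10−4.88)²/4.88 + (23−19.50)²/19.50 + (6−14.62)²/14.62 = 11.1026
df = 2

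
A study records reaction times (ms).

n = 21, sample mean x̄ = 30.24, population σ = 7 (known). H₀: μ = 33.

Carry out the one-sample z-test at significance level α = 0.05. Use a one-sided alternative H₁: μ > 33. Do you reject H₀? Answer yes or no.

SE = σ/√n = 7/√21 = 1.5275
z = (x̄−μ₀)/SE = (30.24−33)/1.5275 = -1.8068
p-value (one-sided, H₁ greater) = 0.96461
At α=0.05: p ≥ α → fail to reject H₀

reject H₀: no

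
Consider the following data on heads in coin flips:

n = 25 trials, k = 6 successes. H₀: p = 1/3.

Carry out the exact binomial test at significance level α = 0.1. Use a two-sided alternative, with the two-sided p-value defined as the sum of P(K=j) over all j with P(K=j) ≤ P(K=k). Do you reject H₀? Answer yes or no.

Exact binomial: n=25, k=6, p₀=1/3=0.3333
P(X=j) = C(n,j)·p₀^j·(1−p₀)^(n−j); p = Σ P(X=j) over j with P(X=j) ≤ P(X=6)
p-value (two-sided) = 0.39952
At α=0.1: p ≥ α → fail to reject H₀

reject H₀: no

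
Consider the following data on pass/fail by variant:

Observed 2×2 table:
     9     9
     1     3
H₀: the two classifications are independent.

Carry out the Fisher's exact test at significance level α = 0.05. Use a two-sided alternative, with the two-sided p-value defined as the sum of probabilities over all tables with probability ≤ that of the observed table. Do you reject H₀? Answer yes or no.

Margins: r₁=18, r₂=4, c₁=10, c₂=12, n=22
p_obs = C(18,9)·C(4,1)/C(22,10); sum pmf over tables with pmf ≤ p_obs
p-value (two-sided) = 0.59398
At α=0.05: p ≥ α → fail to reject H₀

reject H₀: no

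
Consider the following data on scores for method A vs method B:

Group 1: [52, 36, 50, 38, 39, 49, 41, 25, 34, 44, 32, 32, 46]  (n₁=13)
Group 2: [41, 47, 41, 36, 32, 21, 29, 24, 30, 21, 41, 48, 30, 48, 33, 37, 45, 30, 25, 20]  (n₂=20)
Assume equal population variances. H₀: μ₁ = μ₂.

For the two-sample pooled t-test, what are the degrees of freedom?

degrees of freedom = 31

df = n₁ + n₂ − 2 = 13 + 20 − 2 = 31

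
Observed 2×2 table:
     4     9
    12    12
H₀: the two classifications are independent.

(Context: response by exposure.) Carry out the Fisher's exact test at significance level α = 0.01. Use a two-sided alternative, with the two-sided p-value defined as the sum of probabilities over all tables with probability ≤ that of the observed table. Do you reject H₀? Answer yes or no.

reject H₀: no

Margins: r₁=13, r₂=24, c₁=16, c₂=21, n=37
p_obs = C(13,4)·C(24,12)/C(37,16); sum pmf over tables with pmf ≤ p_obs
p-value (two-sided) = 0.31486
At α=0.01: p ≥ α → fail to reject H₀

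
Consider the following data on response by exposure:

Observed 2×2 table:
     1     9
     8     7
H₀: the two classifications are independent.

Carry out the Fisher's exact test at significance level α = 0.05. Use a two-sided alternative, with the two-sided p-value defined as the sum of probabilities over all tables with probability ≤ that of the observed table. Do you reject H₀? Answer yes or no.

reject H₀: yes

Margins: r₁=10, r₂=15, c₁=9, c₂=16, n=25
p_obs = C(10,1)·C(15,8)/C(25,9); sum pmf over tables with pmf ≤ p_obs
p-value (two-sided) = 0.04045
At α=0.05: p < α → reject H₀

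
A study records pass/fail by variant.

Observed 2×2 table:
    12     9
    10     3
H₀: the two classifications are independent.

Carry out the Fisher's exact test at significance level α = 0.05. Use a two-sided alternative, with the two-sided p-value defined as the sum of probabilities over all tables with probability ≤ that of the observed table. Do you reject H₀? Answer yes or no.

reject H₀: no

Margins: r₁=21, r₂=13, c₁=22, c₂=12, n=34
p_obs = C(21,12)·C(13,10)/C(34,22); sum pmf over tables with pmf ≤ p_obs
p-value (two-sided) = 0.29195
At α=0.05: p ≥ α → fail to reject H₀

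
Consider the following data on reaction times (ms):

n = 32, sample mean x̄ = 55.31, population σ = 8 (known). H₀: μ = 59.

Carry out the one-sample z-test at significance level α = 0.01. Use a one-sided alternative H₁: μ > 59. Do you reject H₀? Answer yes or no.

reject H₀: no

SE = σ/√n = 8/√32 = 1.4142
z = (x̄−μ₀)/SE = (55.31−59)/1.4142 = -2.6092
p-value (one-sided, H₁ greater) = 0.99546
At α=0.01: p ≥ α → fail to reject H₀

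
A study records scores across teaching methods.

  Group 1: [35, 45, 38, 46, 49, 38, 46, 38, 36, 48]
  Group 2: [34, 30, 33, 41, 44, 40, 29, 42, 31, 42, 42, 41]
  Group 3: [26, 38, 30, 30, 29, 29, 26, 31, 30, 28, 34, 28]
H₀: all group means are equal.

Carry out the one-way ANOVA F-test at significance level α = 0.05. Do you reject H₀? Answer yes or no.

Group means [41.90, 37.42, 29.92], grand mean 36.088
SSB = Σnᵢ(x̄ᵢ−x̄)² = 816.002; SSW = ΣΣ(x−x̄ᵢ)² = 718.733
MSB = 816.002/2 = 408.0010; MSW = 718.733/31 = 23.1849
F = MSB/MSW = 17.5977
df = (2, 31)
p-value (upper-tail) = 0.00001
At α=0.05: p < α → reject H₀

reject H₀: yes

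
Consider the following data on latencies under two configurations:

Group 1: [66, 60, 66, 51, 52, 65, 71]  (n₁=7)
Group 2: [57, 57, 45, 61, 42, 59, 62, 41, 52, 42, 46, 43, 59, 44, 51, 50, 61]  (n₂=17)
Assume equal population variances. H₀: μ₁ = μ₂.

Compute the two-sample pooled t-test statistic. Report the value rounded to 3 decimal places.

test statistic = 2.973

x̄₁=61.571, s₁=7.591, n₁=7
x̄₂=51.294, s₂=7.736, n₂=17
s_p² = [6·7.591² + 16·7.736²]/22 = 59.2383
SE = √(s_p²·(1/7+1/17)) = 3.4565
t = (61.571−51.294)/3.4565 = 2.9733
df = 22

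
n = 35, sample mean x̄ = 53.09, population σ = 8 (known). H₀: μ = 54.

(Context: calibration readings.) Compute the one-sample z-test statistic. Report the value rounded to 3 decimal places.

SE = σ/√n = 8/√35 = 1.3522
z = (x̄−μ₀)/SE = (53.09−54)/1.3522 = -0.6730

test statistic = -0.673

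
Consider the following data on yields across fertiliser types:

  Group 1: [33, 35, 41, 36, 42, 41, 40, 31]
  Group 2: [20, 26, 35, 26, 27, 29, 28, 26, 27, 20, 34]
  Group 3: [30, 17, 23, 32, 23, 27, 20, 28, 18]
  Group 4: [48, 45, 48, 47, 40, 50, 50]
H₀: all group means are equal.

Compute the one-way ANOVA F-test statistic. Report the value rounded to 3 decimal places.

test statistic = 41.428

Group means [37.38, 27.09, 24.22, 46.86], grand mean 32.657
SSB = Σnᵢ(x̄ᵢ−x̄)² = 2570.689; SSW = ΣΣ(x−x̄ᵢ)² = 641.197
MSB = 2570.689/3 = 856.8963; MSW = 641.197/31 = 20.6838
F = MSB/MSW = 41.4284
df = (3, 31)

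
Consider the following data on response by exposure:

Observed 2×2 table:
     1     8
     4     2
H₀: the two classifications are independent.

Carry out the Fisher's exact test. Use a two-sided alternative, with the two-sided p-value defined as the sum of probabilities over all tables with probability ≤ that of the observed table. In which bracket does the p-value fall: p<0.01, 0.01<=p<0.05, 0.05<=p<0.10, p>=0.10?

p-value bracket: 0.05<=p<0.10

Margins: r₁=9, r₂=6, c₁=5, c₂=10, n=15
p_obs = C(9,1)·C(6,4)/C(15,5); sum pmf over tables with pmf ≤ p_obs
p-value (two-sided) = 0.08891
→ bracket: 0.05<=p<0.10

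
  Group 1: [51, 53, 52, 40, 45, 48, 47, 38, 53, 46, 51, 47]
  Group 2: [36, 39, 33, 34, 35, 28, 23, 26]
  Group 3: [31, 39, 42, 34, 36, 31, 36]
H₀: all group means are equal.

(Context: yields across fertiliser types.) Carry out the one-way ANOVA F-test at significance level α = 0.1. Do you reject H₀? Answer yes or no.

Group means [47.58, 31.75, 35.57], grand mean 39.778
SSB = Σnᵢ(x̄ᵢ−x̄)² = 1370.536; SSW = ΣΣ(x−x̄ᵢ)² = 570.131
MSB = 1370.536/2 = 685.2679; MSW = 570.131/24 = 23.7555
F = MSB/MSW = 28.8468
df = (2, 24)
p-value (upper-tail) = 0.00000
At α=0.1: p < α → reject H₀

reject H₀: yes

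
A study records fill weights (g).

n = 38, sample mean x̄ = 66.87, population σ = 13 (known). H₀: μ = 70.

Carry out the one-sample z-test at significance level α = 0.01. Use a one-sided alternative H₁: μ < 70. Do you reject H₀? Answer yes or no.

reject H₀: no

SE = σ/√n = 13/√38 = 2.1089
z = (x̄−μ₀)/SE = (66.87−70)/2.1089 = -1.4842
p-value (one-sided, H₁ less) = 0.06888
At α=0.01: p ≥ α → fail to reject H₀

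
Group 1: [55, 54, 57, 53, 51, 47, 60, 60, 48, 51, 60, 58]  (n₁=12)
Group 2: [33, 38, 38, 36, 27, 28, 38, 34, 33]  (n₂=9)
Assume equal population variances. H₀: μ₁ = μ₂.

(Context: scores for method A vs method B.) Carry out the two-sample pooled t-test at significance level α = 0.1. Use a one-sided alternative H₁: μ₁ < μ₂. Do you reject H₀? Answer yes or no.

x̄₁=54.500, s₁=4.622, n₁=12
x̄₂=33.889, s₂=4.167, n₂=9
s_p² = [11·4.622² + 8·4.167²]/19 = 19.6784
SE = √(s_p²·(1/12+1/9)) = 1.9561
t = (54.500−33.889)/1.9561 = 10.5368
df = 19
p-value (one-sided, H₁ less) = 1.00000
At α=0.1: p ≥ α → fail to reject H₀

reject H₀: no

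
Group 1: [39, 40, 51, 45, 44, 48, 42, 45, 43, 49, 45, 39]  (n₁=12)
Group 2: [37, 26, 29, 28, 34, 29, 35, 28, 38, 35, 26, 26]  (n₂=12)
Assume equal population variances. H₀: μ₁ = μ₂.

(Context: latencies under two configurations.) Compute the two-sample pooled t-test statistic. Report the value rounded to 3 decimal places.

x̄₁=44.167, s₁=3.857, n₁=12
x̄₂=30.917, s₂=4.542, n₂=12
s_p² = [11·3.857² + 11·4.542²]/22 = 17.7538
SE = √(s_p²·(1/12+1/12)) = 1.7202
t = (44.167−30.917)/1.7202 = 7.7028
df = 22

test statistic = 7.703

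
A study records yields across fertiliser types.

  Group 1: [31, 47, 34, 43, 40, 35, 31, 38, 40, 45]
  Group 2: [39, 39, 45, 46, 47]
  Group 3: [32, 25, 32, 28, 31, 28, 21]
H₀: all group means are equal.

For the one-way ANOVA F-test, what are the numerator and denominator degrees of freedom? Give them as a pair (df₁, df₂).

k = 3 groups, N = 22 total
df = (k−1, N−k) = (3−1, 22−3) = (2, 19)

degrees of freedom = [2, 19]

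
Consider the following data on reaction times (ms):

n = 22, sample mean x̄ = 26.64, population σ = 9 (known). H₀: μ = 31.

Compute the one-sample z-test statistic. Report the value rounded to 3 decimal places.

test statistic = -2.272

SE = σ/√n = 9/√22 = 1.9188
z = (x̄−μ₀)/SE = (26.64−31)/1.9188 = -2.2722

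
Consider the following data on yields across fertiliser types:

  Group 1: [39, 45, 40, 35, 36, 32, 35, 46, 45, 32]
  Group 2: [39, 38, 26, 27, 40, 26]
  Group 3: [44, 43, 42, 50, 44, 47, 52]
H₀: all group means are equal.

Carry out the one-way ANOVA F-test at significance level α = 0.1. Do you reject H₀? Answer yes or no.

reject H₀: yes

Group means [38.50, 32.67, 46.00], grand mean 39.261
SSB = Σnᵢ(x̄ᵢ−x̄)² = 584.601; SSW = ΣΣ(x−x̄ᵢ)² = 587.833
MSB = 584.601/2 = 292.3007; MSW = 587.833/20 = 29.3917
F = MSB/MSW = 9.9450
df = (2, 20)
p-value (upper-tail) = 0.00100
At α=0.1: p < α → reject H₀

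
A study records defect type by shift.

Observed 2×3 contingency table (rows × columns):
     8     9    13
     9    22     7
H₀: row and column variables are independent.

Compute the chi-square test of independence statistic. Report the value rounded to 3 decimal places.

Row totals [30, 38], col totals [17, 31, 20], n=68
χ² = (8−7.50)²/7.50 + (9−13.68)²/13.68 + (13−8.82)²/8.82 + (9−9.50)²/9.50 + (22−17.32)²/17.32 + (7−11.18)²/11.18 = 6.4587
df = 2

test statistic = 6.459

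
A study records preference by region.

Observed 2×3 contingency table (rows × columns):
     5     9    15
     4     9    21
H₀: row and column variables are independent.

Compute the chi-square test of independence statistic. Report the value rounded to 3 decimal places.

Row totals [29, 34], col totals [9, 18, 36], n=63
χ² = (5−4.14)²/4.14 + (9−8.29)²/8.29 + (15−16.57)²/16.57 + (4−4.86)²/4.86 + (9−9.71)²/9.71 + (21−19.43)²/19.43 = 0.7188
df = 2

test statistic = 0.719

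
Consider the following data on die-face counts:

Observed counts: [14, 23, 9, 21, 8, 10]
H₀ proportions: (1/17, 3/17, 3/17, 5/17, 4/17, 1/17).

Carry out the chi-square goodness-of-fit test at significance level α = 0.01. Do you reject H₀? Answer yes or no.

reject H₀: yes

n = 85; E_i = n·p_i = [5.00, 15.00, 15.00, 25.00, 20.00, 5.00]
χ² = (14−5.00)²/5.00 + (23−15.00)²/15.00 + (9−15.00)²/15.00 + (21−25.00)²/25.00 + (8−20.00)²/20.00 + (10−5.00)²/5.00 = 35.7067
df = 5
p-value (upper-tail) = 0.00000
At α=0.01: p < α → reject H₀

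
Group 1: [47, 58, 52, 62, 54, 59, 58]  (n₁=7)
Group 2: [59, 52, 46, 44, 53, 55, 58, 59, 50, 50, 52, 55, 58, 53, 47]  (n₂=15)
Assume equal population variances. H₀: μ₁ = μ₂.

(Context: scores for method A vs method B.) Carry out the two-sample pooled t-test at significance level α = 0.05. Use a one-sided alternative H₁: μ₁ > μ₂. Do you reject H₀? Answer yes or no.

reject H₀: no

x̄₁=55.714, s₁=5.057, n₁=7
x̄₂=52.733, s₂=4.743, n₂=15
s_p² = [6·5.057² + 14·4.743²]/20 = 23.4181
SE = √(s_p²·(1/7+1/15)) = 2.2151
t = (55.714−52.733)/2.2151 = 1.3457
df = 20
p-value (one-sided, H₁ greater) = 0.09672
At α=0.05: p ≥ α → fail to reject H₀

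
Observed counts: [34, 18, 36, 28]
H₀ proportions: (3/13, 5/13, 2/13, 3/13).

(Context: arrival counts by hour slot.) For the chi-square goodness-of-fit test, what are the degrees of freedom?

df = k − 1 = 4 − 1 = 3

degrees of freedom = 3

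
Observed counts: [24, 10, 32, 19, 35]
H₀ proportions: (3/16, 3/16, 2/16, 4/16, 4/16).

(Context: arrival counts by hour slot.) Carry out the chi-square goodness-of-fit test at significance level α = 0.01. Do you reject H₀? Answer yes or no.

n = 120; E_i = n·p_i = [22.50, 22.50, 15.00, 30.00, 30.00]
χ² = (24−22.50)²/22.50 + (10−22.50)²/22.50 + (32−15.00)²/15.00 + (19−30.00)²/30.00 + (35−30.00)²/30.00 = 31.1778
df = 4
p-value (upper-tail) = 0.00000
At α=0.01: p < α → reject H₀

reject H₀: yes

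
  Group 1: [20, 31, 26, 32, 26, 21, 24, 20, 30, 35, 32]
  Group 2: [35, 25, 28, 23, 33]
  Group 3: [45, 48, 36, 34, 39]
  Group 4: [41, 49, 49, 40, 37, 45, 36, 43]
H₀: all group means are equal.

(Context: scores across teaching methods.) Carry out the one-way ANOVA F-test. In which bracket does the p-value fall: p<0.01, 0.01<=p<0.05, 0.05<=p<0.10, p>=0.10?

Group means [27.00, 28.80, 40.40, 42.50], grand mean 33.897
SSB = Σnᵢ(x̄ᵢ−x̄)² = 1456.690; SSW = ΣΣ(x−x̄ᵢ)² = 702.000
MSB = 1456.690/3 = 485.5632; MSW = 702.000/25 = 28.0800
F = MSB/MSW = 17.2921
df = (3, 25)
p-value (upper-tail) = 0.00000
→ bracket: p<0.01

p-value bracket: p<0.01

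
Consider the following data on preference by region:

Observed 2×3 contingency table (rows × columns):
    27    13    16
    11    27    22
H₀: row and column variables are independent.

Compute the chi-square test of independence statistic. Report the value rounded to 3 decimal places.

Row totals [56, 60], col totals [38, 40, 38], n=116
χ² = (27−18.34)²/18.34 + (13−19.31)²/19.31 + (16−18.34)²/18.34 + (11−19.66)²/19.66 + (27−20.69)²/20.69 + (22−19.66)²/19.66 = 12.4611
df = 2

test statistic = 12.461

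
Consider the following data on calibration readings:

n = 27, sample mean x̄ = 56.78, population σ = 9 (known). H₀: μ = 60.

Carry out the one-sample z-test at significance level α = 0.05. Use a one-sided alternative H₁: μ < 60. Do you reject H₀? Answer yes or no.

SE = σ/√n = 9/√27 = 1.7321
z = (x̄−μ₀)/SE = (56.78−60)/1.7321 = -1.8591
p-value (one-sided, H₁ less) = 0.03151
At α=0.05: p < α → reject H₀

reject H₀: yes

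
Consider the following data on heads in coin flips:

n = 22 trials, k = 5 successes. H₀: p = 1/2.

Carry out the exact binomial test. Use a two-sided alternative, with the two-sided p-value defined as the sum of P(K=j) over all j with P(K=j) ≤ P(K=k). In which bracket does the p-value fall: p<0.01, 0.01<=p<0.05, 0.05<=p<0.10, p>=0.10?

Exact binomial: n=22, k=5, p₀=1/2=0.5000
P(X=j) = C(n,j)·p₀^j·(1−p₀)^(n−j); p = Σ P(X=j) over j with P(X=j) ≤ P(X=5)
p-value (two-sided) = 0.01690
→ bracket: 0.01<=p<0.05

p-value bracket: 0.01<=p<0.05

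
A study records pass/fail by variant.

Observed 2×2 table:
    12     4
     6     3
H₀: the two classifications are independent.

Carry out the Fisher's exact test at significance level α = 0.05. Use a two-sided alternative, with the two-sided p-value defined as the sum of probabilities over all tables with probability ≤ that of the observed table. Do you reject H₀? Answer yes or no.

reject H₀: no

Margins: r₁=16, r₂=9, c₁=18, c₂=7, n=25
p_obs = C(16,12)·C(9,6)/C(25,18); sum pmf over tables with pmf ≤ p_obs
p-value (two-sided) = 0.67288
At α=0.05: p ≥ α → fail to reject H₀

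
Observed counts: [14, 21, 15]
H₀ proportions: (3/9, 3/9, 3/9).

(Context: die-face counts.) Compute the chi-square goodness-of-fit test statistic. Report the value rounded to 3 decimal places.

n = 50; E_i = n·p_i = [16.67, 16.67, 16.67]
χ² = (14−16.67)²/16.67 + (21−16.67)²/16.67 + (15−16.67)²/16.67 = 1.7200
df = 2

test statistic = 1.720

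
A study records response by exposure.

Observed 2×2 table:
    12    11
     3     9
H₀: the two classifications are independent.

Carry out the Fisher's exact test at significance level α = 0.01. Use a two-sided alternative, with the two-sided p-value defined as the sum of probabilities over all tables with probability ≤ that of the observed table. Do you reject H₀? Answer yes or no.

reject H₀: no

Margins: r₁=23, r₂=12, c₁=15, c₂=20, n=35
p_obs = C(23,12)·C(12,3)/C(35,15); sum pmf over tables with pmf ≤ p_obs
p-value (two-sided) = 0.16292
At α=0.01: p ≥ α → fail to reject H₀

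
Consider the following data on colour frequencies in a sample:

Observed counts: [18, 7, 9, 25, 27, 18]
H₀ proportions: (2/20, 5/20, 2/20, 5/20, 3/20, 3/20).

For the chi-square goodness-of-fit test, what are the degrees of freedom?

degrees of freedom = 5

df = k − 1 = 6 − 1 = 5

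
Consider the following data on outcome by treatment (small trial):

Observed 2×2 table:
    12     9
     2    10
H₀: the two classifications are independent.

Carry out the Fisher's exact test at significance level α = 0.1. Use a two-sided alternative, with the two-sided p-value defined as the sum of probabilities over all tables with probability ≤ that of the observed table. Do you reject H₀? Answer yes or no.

Margins: r₁=21, r₂=12, c₁=14, c₂=19, n=33
p_obs = C(21,12)·C(12,2)/C(33,14); sum pmf over tables with pmf ≤ p_obs
p-value (two-sided) = 0.03279
At α=0.1: p < α → reject H₀

reject H₀: yes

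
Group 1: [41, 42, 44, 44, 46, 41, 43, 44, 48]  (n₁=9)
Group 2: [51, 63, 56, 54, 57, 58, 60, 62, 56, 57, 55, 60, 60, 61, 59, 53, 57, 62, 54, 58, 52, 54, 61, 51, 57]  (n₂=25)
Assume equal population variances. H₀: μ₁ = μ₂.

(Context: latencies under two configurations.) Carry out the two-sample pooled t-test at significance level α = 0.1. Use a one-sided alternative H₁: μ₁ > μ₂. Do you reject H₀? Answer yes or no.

reject H₀: no

x̄₁=43.667, s₁=2.291, n₁=9
x̄₂=57.120, s₂=3.516, n₂=25
s_p² = [8·2.291² + 24·3.516²]/32 = 10.5825
SE = √(s_p²·(1/9+1/25)) = 1.2646
t = (43.667−57.120)/1.2646 = -10.6387
df = 32
p-value (one-sided, H₁ greater) = 1.00000
At α=0.1: p ≥ α → fail to reject H₀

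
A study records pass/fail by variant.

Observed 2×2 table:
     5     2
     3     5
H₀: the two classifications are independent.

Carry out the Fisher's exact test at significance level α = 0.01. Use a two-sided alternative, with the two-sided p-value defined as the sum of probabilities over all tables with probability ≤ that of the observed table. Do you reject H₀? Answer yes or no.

Margins: r₁=7, r₂=8, c₁=8, c₂=7, n=15
p_obs = C(7,5)·C(8,3)/C(15,8); sum pmf over tables with pmf ≤ p_obs
p-value (two-sided) = 0.31469
At α=0.01: p ≥ α → fail to reject H₀

reject H₀: no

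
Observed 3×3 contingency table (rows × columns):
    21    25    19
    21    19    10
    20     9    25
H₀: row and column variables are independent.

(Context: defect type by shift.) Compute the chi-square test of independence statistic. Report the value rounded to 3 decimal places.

Row totals [65, 50, 54], col totals [62, 53, 54], n=169
χ² = (21−23.85)²/23.85 + (25−20.38)²/20.38 + (19−20.77)²/20.77 + (21−18.34)²/18.34 + (19−15.68)²/15.68 + (10−15.98)²/15.98 + (20−19.81)²/19.81 + (9−16.93)²/16.93 + (25−17.25)²/17.25 = 12.0553
df = 4

test statistic = 12.055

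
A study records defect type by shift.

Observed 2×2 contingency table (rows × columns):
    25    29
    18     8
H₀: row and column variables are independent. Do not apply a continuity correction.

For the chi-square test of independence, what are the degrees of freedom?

df = (r−1)(c−1) = (2−1)·(2−1) = 1

degrees of freedom = 1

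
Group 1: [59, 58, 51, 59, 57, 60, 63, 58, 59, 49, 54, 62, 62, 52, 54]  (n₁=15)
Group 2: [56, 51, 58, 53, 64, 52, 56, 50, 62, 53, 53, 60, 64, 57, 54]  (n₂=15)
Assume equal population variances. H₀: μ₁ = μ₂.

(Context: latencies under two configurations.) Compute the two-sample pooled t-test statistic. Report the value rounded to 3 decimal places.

test statistic = 0.580

x̄₁=57.133, s₁=4.240, n₁=15
x̄₂=56.200, s₂=4.570, n₂=15
s_p² = [14·4.240² + 14·4.570²]/28 = 19.4333
SE = √(s_p²·(1/15+1/15)) = 1.6097
t = (57.133−56.200)/1.6097 = 0.5798
df = 28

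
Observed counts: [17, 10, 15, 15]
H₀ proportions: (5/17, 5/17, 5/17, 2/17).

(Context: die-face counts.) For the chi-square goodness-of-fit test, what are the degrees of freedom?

df = k − 1 = 4 − 1 = 3

degrees of freedom = 3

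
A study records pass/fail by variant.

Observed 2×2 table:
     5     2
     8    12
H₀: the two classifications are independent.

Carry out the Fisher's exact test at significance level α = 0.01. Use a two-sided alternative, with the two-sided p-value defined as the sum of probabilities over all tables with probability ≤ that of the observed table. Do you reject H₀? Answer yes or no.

Margins: r₁=7, r₂=20, c₁=13, c₂=14, n=27
p_obs = C(7,5)·C(20,8)/C(27,13); sum pmf over tables with pmf ≤ p_obs
p-value (two-sided) = 0.20870
At α=0.01: p ≥ α → fail to reject H₀

reject H₀: no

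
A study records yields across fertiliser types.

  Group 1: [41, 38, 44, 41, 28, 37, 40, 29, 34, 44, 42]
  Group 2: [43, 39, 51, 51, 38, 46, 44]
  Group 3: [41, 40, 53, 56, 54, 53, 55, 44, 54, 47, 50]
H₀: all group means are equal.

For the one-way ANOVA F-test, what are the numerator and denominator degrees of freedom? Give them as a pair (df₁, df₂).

degrees of freedom = [2, 26]

k = 3 groups, N = 29 total
df = (k−1, N−k) = (3−1, 29−3) = (2, 26)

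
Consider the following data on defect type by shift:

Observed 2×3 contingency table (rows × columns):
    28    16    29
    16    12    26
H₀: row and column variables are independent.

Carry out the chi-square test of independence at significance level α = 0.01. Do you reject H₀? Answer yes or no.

reject H₀: no

Row totals [73, 54], col totals [44, 28, 55], n=127
χ² = (28−25.29)²/25.29 + (16−16.09)²/16.09 + (29−31.61)²/31.61 + (16−18.71)²/18.71 + (12−11.91)²/11.91 + (26−23.39)²/23.39 = 1.1920
df = 2
p-value (upper-tail) = 0.55102
At α=0.01: p ≥ α → fail to reject H₀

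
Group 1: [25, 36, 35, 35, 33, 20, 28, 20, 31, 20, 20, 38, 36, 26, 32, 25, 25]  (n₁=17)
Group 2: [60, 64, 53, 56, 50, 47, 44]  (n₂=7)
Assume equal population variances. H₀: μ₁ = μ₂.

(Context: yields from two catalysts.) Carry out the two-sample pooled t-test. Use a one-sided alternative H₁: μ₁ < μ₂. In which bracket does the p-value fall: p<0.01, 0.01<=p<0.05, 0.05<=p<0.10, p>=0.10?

x̄₁=28.529, s₁=6.414, n₁=17
x̄₂=53.429, s₂=7.115, n₂=7
s_p² = [16·6.414² + 6·7.115²]/22 = 43.7250
SE = √(s_p²·(1/17+1/7)) = 2.9696
t = (28.529−53.429)/2.9696 = -8.3847
df = 22
p-value (one-sided, H₁ less) = 0.00000
→ bracket: p<0.01

p-value bracket: p<0.01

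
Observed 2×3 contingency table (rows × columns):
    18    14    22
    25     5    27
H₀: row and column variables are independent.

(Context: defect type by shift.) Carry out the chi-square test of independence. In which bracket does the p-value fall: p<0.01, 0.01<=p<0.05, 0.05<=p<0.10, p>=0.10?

p-value bracket: 0.05<=p<0.10

Row totals [54, 57], col totals [43, 19, 49], n=111
χ² = (18−20.92)²/20.92 + (14−9.24)²/9.24 + (22−23.84)²/23.84 + (25−22.08)²/22.08 + (5−9.76)²/9.76 + (27−25.16)²/25.16 = 5.8361
df = 2
p-value (upper-tail) = 0.05404
→ bracket: 0.05<=p<0.10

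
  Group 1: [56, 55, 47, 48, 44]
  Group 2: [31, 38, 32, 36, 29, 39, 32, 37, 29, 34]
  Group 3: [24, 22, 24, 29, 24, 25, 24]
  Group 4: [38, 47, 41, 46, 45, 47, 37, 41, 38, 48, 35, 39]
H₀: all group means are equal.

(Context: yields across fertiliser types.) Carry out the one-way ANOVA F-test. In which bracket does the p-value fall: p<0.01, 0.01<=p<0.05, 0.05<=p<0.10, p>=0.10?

p-value bracket: p<0.01

Group means [50.00, 33.70, 24.57, 41.83], grand mean 37.088
SSB = Σnᵢ(x̄ᵢ−x̄)² = 2315.254; SSW = ΣΣ(x−x̄ᵢ)² = 485.481
MSB = 2315.254/3 = 771.7514; MSW = 485.481/30 = 16.1827
F = MSB/MSW = 47.6899
df = (3, 30)
p-value (upper-tail) = 0.00000
→ bracket: p<0.01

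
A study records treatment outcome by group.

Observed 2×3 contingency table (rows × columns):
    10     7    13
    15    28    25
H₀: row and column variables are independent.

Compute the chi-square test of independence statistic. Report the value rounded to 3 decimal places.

test statistic = 3.125

Row totals [30, 68], col totals [25, 35, 38], n=98
χ² = (10−7.65)²/7.65 + (7−10.71)²/10.71 + (13−11.63)²/11.63 + (15−17.35)²/17.35 + (28−24.29)²/24.29 + (25−26.37)²/26.37 = 3.1246
df = 2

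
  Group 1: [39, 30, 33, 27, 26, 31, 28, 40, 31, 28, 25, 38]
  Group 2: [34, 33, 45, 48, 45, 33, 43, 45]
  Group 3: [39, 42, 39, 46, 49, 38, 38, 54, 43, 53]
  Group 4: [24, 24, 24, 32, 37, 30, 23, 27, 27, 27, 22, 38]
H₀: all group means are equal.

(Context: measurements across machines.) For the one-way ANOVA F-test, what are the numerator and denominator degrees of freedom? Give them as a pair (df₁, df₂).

k = 4 groups, N = 42 total
df = (k−1, N−k) = (4−1, 42−4) = (3, 38)

degrees of freedom = [3, 38]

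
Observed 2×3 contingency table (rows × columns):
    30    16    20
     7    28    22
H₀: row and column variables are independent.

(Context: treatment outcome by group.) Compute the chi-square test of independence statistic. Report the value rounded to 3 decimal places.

Row totals [66, 57], col totals [37, 44, 42], n=123
χ² = (30−19.85)²/19.85 + (16−23.61)²/23.61 + (20−22.54)²/22.54 + (7−17.15)²/17.15 + (28−20.39)²/20.39 + (22−19.46)²/19.46 = 17.0983
df = 2

test statistic = 17.098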